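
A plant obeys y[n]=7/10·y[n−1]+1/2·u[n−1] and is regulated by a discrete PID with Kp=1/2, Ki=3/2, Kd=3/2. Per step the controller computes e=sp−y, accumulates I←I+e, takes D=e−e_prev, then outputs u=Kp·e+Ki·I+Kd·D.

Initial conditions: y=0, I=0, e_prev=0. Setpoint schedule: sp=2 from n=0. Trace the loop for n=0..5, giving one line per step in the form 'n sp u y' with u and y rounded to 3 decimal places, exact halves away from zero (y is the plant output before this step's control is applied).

0 2 7.000 0.000
1 2 -5.250 3.500
2 2 10.613 -0.175
3 2 -10.393 5.184
4 2 16.500 -1.568
5 2 -18.797 7.153

(exact arithmetic carried between steps; '≈' marks a value shown rounded to 6 d.p. or computed from one; I and e_prev carry over from the previous line; the table rounds u and y to 3 d.p., halves away from zero)
n=0: y=0, sp=2, e=sp−y=2; I=2, D=e−e_prev=2; u=1/2·2+3/2·2+3/2·2=7; next y=7/10·0+1/2·7=3.5
n=1: y=3.5, sp=2, e=sp−y=-1.5; I=0.5, D=e−e_prev=-3.5; u=1/2·(-1.5)+3/2·0.5+3/2·(-3.5)=-5.25; next y=7/10·3.5+1/2·(-5.25)=-0.175
n=2: y=-0.175, sp=2, e=sp−y=2.175; I=2.675, D=e−e_prev=3.675; u=1/2·2.175+3/2·2.675+3/2·3.675=10.6125; next y=7/10·(-0.175)+1/2·10.6125=5.18375
n=3: y=5.18375, sp=2, e=sp−y=-3.18375; I=-0.50875, D=e−e_prev=-5.35875; u=1/2·(-3.18375)+3/2·(-0.50875)+3/2·(-5.35875)=-10.393125; next y=7/10·5.18375+1/2·(-10.393125)≈-1.567938
n=4: y≈-1.567938, sp=2, e=sp−y≈3.567938; I≈3.059188, D=e−e_prev≈6.751688; u=1/2·3.567938+3/2·3.059188+3/2·6.751688≈16.500281; next y=7/10·(-1.567938)+1/2·16.500281≈7.152584
n=5: y≈7.152584, sp=2, e=sp−y≈-5.152584; I≈-2.093397, D=e−e_prev≈-8.720522; u=1/2·(-5.152584)+3/2·(-2.093397)+3/2·(-8.720522)≈-18.797170; next y=7/10·7.152584+1/2·(-18.797170)≈-4.391776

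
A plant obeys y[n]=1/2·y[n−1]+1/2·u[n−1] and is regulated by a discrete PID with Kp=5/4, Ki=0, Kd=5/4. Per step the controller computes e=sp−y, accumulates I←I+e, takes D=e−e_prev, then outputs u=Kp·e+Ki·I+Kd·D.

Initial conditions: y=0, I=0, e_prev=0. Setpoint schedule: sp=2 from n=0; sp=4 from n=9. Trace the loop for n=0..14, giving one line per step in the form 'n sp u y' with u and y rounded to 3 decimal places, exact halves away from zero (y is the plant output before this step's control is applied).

(exact arithmetic carried between steps; '≈' marks a value shown rounded to 6 d.p. or computed from one; I and e_prev carry over from the previous line; the table rounds u and y to 3 d.p., halves away from zero)
n=0: y=0, sp=2, e=sp−y=2; I=2, D=e−e_prev=2; u=5/4·2+0·2+5/4·2=5; next y=1/2·0+1/2·5=2.5
n=1: y=2.5, sp=2, e=sp−y=-0.5; I=1.5, D=e−e_prev=-2.5; u=5/4·(-0.5)+0·1.5+5/4·(-2.5)=-3.75; next y=1/2·2.5+1/2·(-3.75)=-0.625
n=2: y=-0.625, sp=2, e=sp−y=2.625; I=4.125, D=e−e_prev=3.125; u=5/4·2.625+0·4.125+5/4·3.125=7.1875; next y=1/2·(-0.625)+1/2·7.1875=3.28125
n=3: y=3.28125, sp=2, e=sp−y=-1.28125; I=2.84375, D=e−e_prev=-3.90625; u=5/4·(-1.28125)+0·2.84375+5/4·(-3.90625)=-6.484375; next y=1/2·3.28125+1/2·(-6.484375)≈-1.601563
n=4: y≈-1.601563, sp=2, e=sp−y≈3.601563; I≈6.445313, D=e−e_prev≈4.882813; u=5/4·3.601563+0·6.445313+5/4·4.882813≈10.605469; next y=1/2·(-1.601563)+1/2·10.605469≈4.501953
n=5: y≈4.501953, sp=2, e=sp−y≈-2.501953; I≈3.943359, D=e−e_prev≈-6.103516; u=5/4·(-2.501953)+0·3.943359+5/4·(-6.103516)≈-10.756836; next y=1/2·4.501953+1/2·(-10.756836)≈-3.127441
n=6: y≈-3.127441, sp=2, e=sp−y≈5.127441; I≈9.070801, D=e−e_prev≈7.629395; u=5/4·5.127441+0·9.070801+5/4·7.629395≈15.946045; next y=1/2·(-3.127441)+1/2·15.946045≈6.409302
n=7: y≈6.409302, sp=2, e=sp−y≈-4.409302; I≈4.661499, D=e−e_prev≈-9.536743; u=5/4·(-4.409302)+0·4.661499+5/4·(-9.536743)≈-17.432556; next y=1/2·6.409302+1/2·(-17.432556)≈-5.511627
n=8: y≈-5.511627, sp=2, e=sp−y≈7.511627; I≈12.173126, D=e−e_prev≈11.920929; u=5/4·7.511627+0·12.173126+5/4·11.920929≈24.290695; next y=1/2·(-5.511627)+1/2·24.290695≈9.389534
n=9: y≈9.389534, sp=4, e=sp−y≈-5.389534; I≈6.783592, D=e−e_prev≈-12.901161; u=5/4·(-5.389534)+0·6.783592+5/4·(-12.901161)≈-22.863369; next y=1/2·9.389534+1/2·(-22.863369)≈-6.736917
n=10: y≈-6.736917, sp=4, e=sp−y≈10.736917; I≈17.520510, D=e−e_prev≈16.126451; u=5/4·10.736917+0·17.520510+5/4·16.126451≈33.579211; next y=1/2·(-6.736917)+1/2·33.579211≈13.421147
n=11: y≈13.421147, sp=4, e=sp−y≈-9.421147; I≈8.099363, D=e−e_prev≈-20.158064; u=5/4·(-9.421147)+0·8.099363+5/4·(-20.158064)≈-36.974014; next y=1/2·13.421147+1/2·(-36.974014)≈-11.776434
n=12: y≈-11.776434, sp=4, e=sp−y≈15.776434; I≈23.875796, D=e−e_prev≈25.197580; u=5/4·15.776434+0·23.875796+5/4·25.197580≈51.217518; next y=1/2·(-11.776434)+1/2·51.217518≈19.720542
n=13: y≈19.720542, sp=4, e=sp−y≈-15.720542; I≈8.155254, D=e−e_prev≈-31.496976; u=5/4·(-15.720542)+0·8.155254+5/4·(-31.496976)≈-59.021897; next y=1/2·19.720542+1/2·(-59.021897)≈-19.650677
n=14: y≈-19.650677, sp=4, e=sp−y≈23.650677; I≈31.805932, D=e−e_prev≈39.371219; u=5/4·23.650677+0·31.805932+5/4·39.371219≈78.777371; next y=1/2·(-19.650677)+1/2·78.777371≈29.563347

0 2 5.000 0.000
1 2 -3.750 2.500
2 2 7.188 -0.625
3 2 -6.484 3.281
4 2 10.605 -1.602
5 2 -10.757 4.502
6 2 15.946 -3.127
7 2 -17.433 6.409
8 2 24.291 -5.512
9 4 -22.863 9.390
10 4 33.579 -6.737
11 4 -36.974 13.421
12 4 51.218 -11.776
13 4 -59.022 19.721
14 4 78.777 -19.651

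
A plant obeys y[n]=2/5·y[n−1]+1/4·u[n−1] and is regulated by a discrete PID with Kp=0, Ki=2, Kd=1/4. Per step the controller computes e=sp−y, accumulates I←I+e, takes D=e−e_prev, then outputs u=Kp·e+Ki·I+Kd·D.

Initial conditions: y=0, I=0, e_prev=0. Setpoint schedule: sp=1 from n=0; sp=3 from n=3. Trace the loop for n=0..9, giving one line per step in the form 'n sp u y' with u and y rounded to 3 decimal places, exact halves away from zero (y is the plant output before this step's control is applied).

(exact arithmetic carried between steps; '≈' marks a value shown rounded to 6 d.p. or computed from one; I and e_prev carry over from the previous line; the table rounds u and y to 3 d.p., halves away from zero)
n=0: y=0, sp=1, e=sp−y=1; I=1, D=e−e_prev=1; u=0·1+2·1+1/4·1=2.25; next y=2/5·0+1/4·2.25=0.5625
n=1: y=0.5625, sp=1, e=sp−y=0.4375; I=1.4375, D=e−e_prev=-0.5625; u=0·0.4375+2·1.4375+1/4·(-0.5625)=2.734375; next y=2/5·0.5625+1/4·2.734375≈0.908594
n=2: y≈0.908594, sp=1, e=sp−y≈0.091406; I≈1.528906, D=e−e_prev≈-0.346094; u=0·0.091406+2·1.528906+1/4·(-0.346094)≈2.971289; next y=2/5·0.908594+1/4·2.971289≈1.106260
n=3: y≈1.106260, sp=3, e=sp−y≈1.893740; I≈3.422646, D=e−e_prev≈1.802334; u=0·1.893740+2·3.422646+1/4·1.802334≈7.295876; next y=2/5·1.106260+1/4·7.295876≈2.266473
n=4: y≈2.266473, sp=3, e=sp−y≈0.733527; I≈4.156173, D=e−e_prev≈-1.160213; u=0·0.733527+2·4.156173+1/4·(-1.160213)≈8.022294; next y=2/5·2.266473+1/4·8.022294≈2.912163
n=5: y≈2.912163, sp=3, e=sp−y≈0.087837; I≈4.244011, D=e−e_prev≈-0.645690; u=0·0.087837+2·4.244011+1/4·(-0.645690)≈8.326599; next y=2/5·2.912163+1/4·8.326599≈3.246515
n=6: y≈3.246515, sp=3, e=sp−y≈-0.246515; I≈3.997496, D=e−e_prev≈-0.334352; u=0·(-0.246515)+2·3.997496+1/4·(-0.334352)≈7.911404; next y=2/5·3.246515+1/4·7.911404≈3.276457
n=7: y≈3.276457, sp=3, e=sp−y≈-0.276457; I≈3.721039, D=e−e_prev≈-0.029942; u=0·(-0.276457)+2·3.721039+1/4·(-0.029942)≈7.434593; next y=2/5·3.276457+1/4·7.434593≈3.169231
n=8: y≈3.169231, sp=3, e=sp−y≈-0.169231; I≈3.551808, D=e−e_prev≈0.107226; u=0·(-0.169231)+2·3.551808+1/4·0.107226≈7.130423; next y=2/5·3.169231+1/4·7.130423≈3.050298
n=9: y≈3.050298, sp=3, e=sp−y≈-0.050298; I≈3.501510, D=e−e_prev≈0.118933; u=0·(-0.050298)+2·3.501510+1/4·0.118933≈7.032753; next y=2/5·3.050298+1/4·7.032753≈2.978308

0 1 2.250 0.000
1 1 2.734 0.563
2 1 2.971 0.909
3 3 7.296 1.106
4 3 8.022 2.266
5 3 8.327 2.912
6 3 7.911 3.247
7 3 7.435 3.276
8 3 7.130 3.169
9 3 7.033 3.050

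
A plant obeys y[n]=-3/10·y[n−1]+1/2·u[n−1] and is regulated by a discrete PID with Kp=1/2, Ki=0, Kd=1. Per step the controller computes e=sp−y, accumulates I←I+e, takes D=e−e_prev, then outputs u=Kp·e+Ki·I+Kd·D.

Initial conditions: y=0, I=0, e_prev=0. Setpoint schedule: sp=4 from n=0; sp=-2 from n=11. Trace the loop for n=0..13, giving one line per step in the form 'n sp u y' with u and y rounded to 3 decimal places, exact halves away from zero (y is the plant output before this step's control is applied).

(exact arithmetic carried between steps; '≈' marks a value shown rounded to 6 d.p. or computed from one; I and e_prev carry over from the previous line; the table rounds u and y to 3 d.p., halves away from zero)
n=0: y=0, sp=4, e=sp−y=4; I=4, D=e−e_prev=4; u=1/2·4+0·4+1·4=6; next y=-3/10·0+1/2·6=3
n=1: y=3, sp=4, e=sp−y=1; I=5, D=e−e_prev=-3; u=1/2·1+0·5+1·(-3)=-2.5; next y=-3/10·3+1/2·(-2.5)=-2.15
n=2: y=-2.15, sp=4, e=sp−y=6.15; I=11.15, D=e−e_prev=5.15; u=1/2·6.15+0·11.15+1·5.15=8.225; next y=-3/10·(-2.15)+1/2·8.225=4.7575
n=3: y=4.7575, sp=4, e=sp−y=-0.7575; I=10.3925, D=e−e_prev=-6.9075; u=1/2·(-0.7575)+0·10.3925+1·(-6.9075)=-7.28625; next y=-3/10·4.7575+1/2·(-7.28625)=-5.070375
n=4: y=-5.070375, sp=4, e=sp−y=9.070375; I=19.462875, D=e−e_prev=9.827875; u=1/2·9.070375+0·19.462875+1·9.827875≈14.363063; next y=-3/10·(-5.070375)+1/2·14.363063≈8.702644
n=5: y≈8.702644, sp=4, e=sp−y≈-4.702644; I≈14.760231, D=e−e_prev≈-13.773019; u=1/2·(-4.702644)+0·14.760231+1·(-13.773019)≈-16.124341; next y=-3/10·8.702644+1/2·(-16.124341)≈-10.672963
n=6: y≈-10.672963, sp=4, e=sp−y≈14.672963; I≈29.433195, D=e−e_prev≈19.375607; u=1/2·14.672963+0·29.433195+1·19.375607≈26.712089; next y=-3/10·(-10.672963)+1/2·26.712089≈16.557933
n=7: y≈16.557933, sp=4, e=sp−y≈-12.557933; I≈16.875261, D=e−e_prev≈-27.230897; u=1/2·(-12.557933)+0·16.875261+1·(-27.230897)≈-33.509864; next y=-3/10·16.557933+1/2·(-33.509864)≈-21.722312
n=8: y≈-21.722312, sp=4, e=sp−y≈25.722312; I≈42.597573, D=e−e_prev≈38.280245; u=1/2·25.722312+0·42.597573+1·38.280245≈51.141401; next y=-3/10·(-21.722312)+1/2·51.141401≈32.087394
n=9: y≈32.087394, sp=4, e=sp−y≈-28.087394; I≈14.510179, D=e−e_prev≈-53.809706; u=1/2·(-28.087394)+0·14.510179+1·(-53.809706)≈-67.853403; next y=-3/10·32.087394+1/2·(-67.853403)≈-43.552920
n=10: y≈-43.552920, sp=4, e=sp−y≈47.552920; I≈62.063099, D=e−e_prev≈75.640314; u=1/2·47.552920+0·62.063099+1·75.640314≈99.416774; next y=-3/10·(-43.552920)+1/2·99.416774≈62.774263
n=11: y≈62.774263, sp=-2, e=sp−y≈-64.774263; I≈-2.711164, D=e−e_prev≈-112.327183; u=1/2·(-64.774263)+0·(-2.711164)+1·(-112.327183)≈-144.714314; next y=-3/10·62.774263+1/2·(-144.714314)≈-91.189436
n=12: y≈-91.189436, sp=-2, e=sp−y≈89.189436; I≈86.478272, D=e−e_prev≈153.963699; u=1/2·89.189436+0·86.478272+1·153.963699≈198.558417; next y=-3/10·(-91.189436)+1/2·198.558417≈126.636039
n=13: y≈126.636039, sp=-2, e=sp−y≈-128.636039; I≈-42.157768, D=e−e_prev≈-217.825475; u=1/2·(-128.636039)+0·(-42.157768)+1·(-217.825475)≈-282.143495; next y=-3/10·126.636039+1/2·(-282.143495)≈-179.062559

0 4 6.000 0.000
1 4 -2.500 3.000
2 4 8.225 -2.150
3 4 -7.286 4.758
4 4 14.363 -5.070
5 4 -16.124 8.703
6 4 26.712 -10.673
7 4 -33.510 16.558
8 4 51.141 -21.722
9 4 -67.853 32.087
10 4 99.417 -43.553
11 -2 -144.714 62.774
12 -2 198.558 -91.189
13 -2 -282.143 126.636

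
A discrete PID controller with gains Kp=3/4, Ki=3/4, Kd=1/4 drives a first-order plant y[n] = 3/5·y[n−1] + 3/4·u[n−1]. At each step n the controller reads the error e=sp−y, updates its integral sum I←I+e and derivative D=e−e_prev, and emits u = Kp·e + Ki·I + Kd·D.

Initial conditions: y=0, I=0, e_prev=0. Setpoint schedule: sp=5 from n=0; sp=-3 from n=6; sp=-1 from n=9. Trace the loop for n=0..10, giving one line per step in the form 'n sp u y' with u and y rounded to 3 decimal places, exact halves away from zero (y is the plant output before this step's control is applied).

(exact arithmetic carried between steps; '≈' marks a value shown rounded to 6 d.p. or computed from one; I and e_prev carry over from the previous line; the table rounds u and y to 3 d.p., halves away from zero)
n=0: y=0, sp=5, e=sp−y=5; I=5, D=e−e_prev=5; u=3/4·5+3/4·5+1/4·5=8.75; next y=3/5·0+3/4·8.75=6.5625
n=1: y=6.5625, sp=5, e=sp−y=-1.5625; I=3.4375, D=e−e_prev=-6.5625; u=3/4·(-1.5625)+3/4·3.4375+1/4·(-6.5625)=-0.234375; next y=3/5·6.5625+3/4·(-0.234375)≈3.761719
n=2: y≈3.761719, sp=5, e=sp−y≈1.238281; I≈4.675781, D=e−e_prev≈2.800781; u=3/4·1.238281+3/4·4.675781+1/4·2.800781≈5.135742; next y=3/5·3.761719+3/4·5.135742≈6.108838
n=3: y≈6.108838, sp=5, e=sp−y≈-1.108838; I≈3.566943, D=e−e_prev≈-2.347119; u=3/4·(-1.108838)+3/4·3.566943+1/4·(-2.347119)≈1.256799; next y=3/5·6.108838+3/4·1.256799≈4.607902
n=4: y≈4.607902, sp=5, e=sp−y≈0.392098; I≈3.959041, D=e−e_prev≈1.500936; u=3/4·0.392098+3/4·3.959041+1/4·1.500936≈3.638588; next y=3/5·4.607902+3/4·3.638588≈5.493682
n=5: y≈5.493682, sp=5, e=sp−y≈-0.493682; I≈3.465359, D=e−e_prev≈-0.885780; u=3/4·(-0.493682)+3/4·3.465359+1/4·(-0.885780)≈2.007312; next y=3/5·5.493682+3/4·2.007312≈4.801694
n=6: y≈4.801694, sp=-3, e=sp−y≈-7.801694; I≈-4.336335, D=e−e_prev≈-7.308011; u=3/4·(-7.801694)+3/4·(-4.336335)+1/4·(-7.308011)≈-10.930524; next y=3/5·4.801694+3/4·(-10.930524)≈-5.316877
n=7: y≈-5.316877, sp=-3, e=sp−y≈2.316877; I≈-2.019458, D=e−e_prev≈10.118571; u=3/4·2.316877+3/4·(-2.019458)+1/4·10.118571≈2.752707; next y=3/5·(-5.316877)+3/4·2.752707≈-1.125596
n=8: y≈-1.125596, sp=-3, e=sp−y≈-1.874404; I≈-3.893862, D=e−e_prev≈-4.191281; u=3/4·(-1.874404)+3/4·(-3.893862)+1/4·(-4.191281)≈-5.374020; next y=3/5·(-1.125596)+3/4·(-5.374020)≈-4.705872
n=9: y≈-4.705872, sp=-1, e=sp−y≈3.705872; I≈-0.187990, D=e−e_prev≈5.580276; u=3/4·3.705872+3/4·(-0.187990)+1/4·5.580276≈4.033481; next y=3/5·(-4.705872)+3/4·4.033481≈0.201587
n=10: y≈0.201587, sp=-1, e=sp−y≈-1.201587; I≈-1.389577, D=e−e_prev≈-4.907460; u=3/4·(-1.201587)+3/4·(-1.389577)+1/4·(-4.907460)≈-3.170238; next y=3/5·0.201587+3/4·(-3.170238)≈-2.256726

0 5 8.750 0.000
1 5 -0.234 6.563
2 5 5.136 3.762
3 5 1.257 6.109
4 5 3.639 4.608
5 5 2.007 5.494
6 -3 -10.931 4.802
7 -3 2.753 -5.317
8 -3 -5.374 -1.126
9 -1 4.033 -4.706
10 -1 -3.170 0.202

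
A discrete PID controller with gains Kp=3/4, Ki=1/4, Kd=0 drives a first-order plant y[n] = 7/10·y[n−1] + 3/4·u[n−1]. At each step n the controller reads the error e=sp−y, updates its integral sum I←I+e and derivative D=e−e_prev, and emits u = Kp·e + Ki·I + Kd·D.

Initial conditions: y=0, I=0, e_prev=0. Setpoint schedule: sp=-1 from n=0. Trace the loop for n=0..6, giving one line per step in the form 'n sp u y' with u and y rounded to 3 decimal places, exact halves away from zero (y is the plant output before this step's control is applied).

0 -1 -1.000 0.000
1 -1 -0.500 -0.750
2 -1 -0.413 -0.900
3 -1 -0.398 -0.939
4 -1 -0.397 -0.956
5 -1 -0.397 -0.967
6 -1 -0.398 -0.974

(exact arithmetic carried between steps; '≈' marks a value shown rounded to 6 d.p. or computed from one; I and e_prev carry over from the previous line; the table rounds u and y to 3 d.p., halves away from zero)
n=0: y=0, sp=-1, e=sp−y=-1; I=-1, D=e−e_prev=-1; u=3/4·(-1)+1/4·(-1)+0·(-1)=-1; next y=7/10·0+3/4·(-1)=-0.75
n=1: y=-0.75, sp=-1, e=sp−y=-0.25; I=-1.25, D=e−e_prev=0.75; u=3/4·(-0.25)+1/4·(-1.25)+0·0.75=-0.5; next y=7/10·(-0.75)+3/4·(-0.5)=-0.9
n=2: y=-0.9, sp=-1, e=sp−y=-0.1; I=-1.35, D=e−e_prev=0.15; u=3/4·(-0.1)+1/4·(-1.35)+0·0.15=-0.4125; next y=7/10·(-0.9)+3/4·(-0.4125)=-0.939375
n=3: y=-0.939375, sp=-1, e=sp−y=-0.060625; I=-1.410625, D=e−e_prev=0.039375; u=3/4·(-0.060625)+1/4·(-1.410625)+0·0.039375=-0.398125; next y=7/10·(-0.939375)+3/4·(-0.398125)≈-0.956156
n=4: y≈-0.956156, sp=-1, e=sp−y≈-0.043844; I≈-1.454469, D=e−e_prev≈0.016781; u=3/4·(-0.043844)+1/4·(-1.454469)+0·0.016781≈-0.3965; next y=7/10·(-0.956156)+3/4·(-0.3965)≈-0.966684
n=5: y≈-0.966684, sp=-1, e=sp−y≈-0.033316; I≈-1.487784, D=e−e_prev≈0.010528; u=3/4·(-0.033316)+1/4·(-1.487784)+0·0.010528≈-0.396933; next y=7/10·(-0.966684)+3/4·(-0.396933)≈-0.974379
n=6: y≈-0.974379, sp=-1, e=sp−y≈-0.025621; I≈-1.513406, D=e−e_prev≈0.007694; u=3/4·(-0.025621)+1/4·(-1.513406)+0·0.007694≈-0.397567; next y=7/10·(-0.974379)+3/4·(-0.397567)≈-0.980241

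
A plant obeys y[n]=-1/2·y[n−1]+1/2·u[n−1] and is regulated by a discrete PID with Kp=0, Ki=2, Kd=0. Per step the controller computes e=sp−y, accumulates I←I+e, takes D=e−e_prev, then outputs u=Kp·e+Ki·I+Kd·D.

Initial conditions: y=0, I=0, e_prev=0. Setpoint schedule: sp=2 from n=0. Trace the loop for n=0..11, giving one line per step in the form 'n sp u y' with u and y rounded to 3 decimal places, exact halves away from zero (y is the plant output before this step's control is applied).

0 2 4.000 0.000
1 2 4.000 2.000
2 2 6.000 1.000
3 2 5.000 2.500
4 2 6.500 1.250
5 2 5.250 2.625
6 2 6.625 1.313
7 2 5.313 2.656
8 2 6.656 1.328
9 2 5.328 2.664
10 2 6.664 1.332
11 2 5.332 2.666

(exact arithmetic carried between steps; '≈' marks a value shown rounded to 6 d.p. or computed from one; I and e_prev carry over from the previous line; the table rounds u and y to 3 d.p., halves away from zero)
n=0: y=0, sp=2, e=sp−y=2; I=2, D=e−e_prev=2; u=0·2+2·2+0·2=4; next y=-1/2·0+1/2·4=2
n=1: y=2, sp=2, e=sp−y=0; I=2, D=e−e_prev=-2; u=0·0+2·2+0·(-2)=4; next y=-1/2·2+1/2·4=1
n=2: y=1, sp=2, e=sp−y=1; I=3, D=e−e_prev=1; u=0·1+2·3+0·1=6; next y=-1/2·1+1/2·6=2.5
n=3: y=2.5, sp=2, e=sp−y=-0.5; I=2.5, D=e−e_prev=-1.5; u=0·(-0.5)+2·2.5+0·(-1.5)=5; next y=-1/2·2.5+1/2·5=1.25
n=4: y=1.25, sp=2, e=sp−y=0.75; I=3.25, D=e−e_prev=1.25; u=0·0.75+2·3.25+0·1.25=6.5; next y=-1/2·1.25+1/2·6.5=2.625
n=5: y=2.625, sp=2, e=sp−y=-0.625; I=2.625, D=e−e_prev=-1.375; u=0·(-0.625)+2·2.625+0·(-1.375)=5.25; next y=-1/2·2.625+1/2·5.25=1.3125
n=6: y=1.3125, sp=2, e=sp−y=0.6875; I=3.3125, D=e−e_prev=1.3125; u=0·0.6875+2·3.3125+0·1.3125=6.625; next y=-1/2·1.3125+1/2·6.625=2.65625
n=7: y=2.65625, sp=2, e=sp−y=-0.65625; I=2.65625, D=e−e_prev=-1.34375; u=0·(-0.65625)+2·2.65625+0·(-1.34375)=5.3125; next y=-1/2·2.65625+1/2·5.3125=1.328125
n=8: y=1.328125, sp=2, e=sp−y=0.671875; I=3.328125, D=e−e_prev=1.328125; u=0·0.671875+2·3.328125+0·1.328125=6.65625; next y=-1/2·1.328125+1/2·6.65625≈2.664063
n=9: y≈2.664063, sp=2, e=sp−y≈-0.664063; I≈2.664063, D=e−e_prev≈-1.335938; u=0·(-0.664063)+2·2.664063+0·(-1.335938)≈5.328125; next y=-1/2·2.664063+1/2·5.328125≈1.332031
n=10: y≈1.332031, sp=2, e=sp−y≈0.667969; I≈3.332031, D=e−e_prev≈1.332031; u=0·0.667969+2·3.332031+0·1.332031≈6.664063; next y=-1/2·1.332031+1/2·6.664063≈2.666016
n=11: y≈2.666016, sp=2, e=sp−y≈-0.666016; I≈2.666016, D=e−e_prev≈-1.333984; u=0·(-0.666016)+2·2.666016+0·(-1.333984)≈5.332031; next y=-1/2·2.666016+1/2·5.332031≈1.333008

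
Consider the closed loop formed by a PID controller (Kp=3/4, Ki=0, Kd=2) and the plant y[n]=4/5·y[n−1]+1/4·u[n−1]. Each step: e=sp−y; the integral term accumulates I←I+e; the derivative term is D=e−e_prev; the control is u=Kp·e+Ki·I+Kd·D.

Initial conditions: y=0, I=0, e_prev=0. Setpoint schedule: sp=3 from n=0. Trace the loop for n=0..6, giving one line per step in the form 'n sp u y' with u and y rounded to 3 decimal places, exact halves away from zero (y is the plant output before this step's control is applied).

(exact arithmetic carried between steps; '≈' marks a value shown rounded to 6 d.p. or computed from one; I and e_prev carry over from the previous line; the table rounds u and y to 3 d.p., halves away from zero)
n=0: y=0, sp=3, e=sp−y=3; I=3, D=e−e_prev=3; u=3/4·3+0·3+2·3=8.25; next y=4/5·0+1/4·8.25=2.0625
n=1: y=2.0625, sp=3, e=sp−y=0.9375; I=3.9375, D=e−e_prev=-2.0625; u=3/4·0.9375+0·3.9375+2·(-2.0625)=-3.421875; next y=4/5·2.0625+1/4·(-3.421875)≈0.794531
n=2: y≈0.794531, sp=3, e=sp−y≈2.205469; I≈6.142969, D=e−e_prev≈1.267969; u=3/4·2.205469+0·6.142969+2·1.267969≈4.190039; next y=4/5·0.794531+1/4·4.190039≈1.683135
n=3: y≈1.683135, sp=3, e=sp−y≈1.316865; I≈7.459834, D=e−e_prev≈-0.888604; u=3/4·1.316865+0·7.459834+2·(-0.888604)≈-0.789558; next y=4/5·1.683135+1/4·(-0.789558)≈1.149118
n=4: y≈1.149118, sp=3, e=sp−y≈1.850882; I≈9.310716, D=e−e_prev≈0.534016; u=3/4·1.850882+0·9.310716+2·0.534016≈2.456194; next y=4/5·1.149118+1/4·2.456194≈1.533343
n=5: y≈1.533343, sp=3, e=sp−y≈1.466657; I≈10.777373, D=e−e_prev≈-0.384225; u=3/4·1.466657+0·10.777373+2·(-0.384225)≈0.331543; next y=4/5·1.533343+1/4·0.331543≈1.309560
n=6: y≈1.309560, sp=3, e=sp−y≈1.690440; I≈12.467812, D=e−e_prev≈0.223783; u=3/4·1.690440+0·12.467812+2·0.223783≈1.715396; next y=4/5·1.309560+1/4·1.715396≈1.476497

0 3 8.250 0.000
1 3 -3.422 2.063
2 3 4.190 0.795
3 3 -0.790 1.683
4 3 2.456 1.149
5 3 0.332 1.533
6 3 1.715 1.310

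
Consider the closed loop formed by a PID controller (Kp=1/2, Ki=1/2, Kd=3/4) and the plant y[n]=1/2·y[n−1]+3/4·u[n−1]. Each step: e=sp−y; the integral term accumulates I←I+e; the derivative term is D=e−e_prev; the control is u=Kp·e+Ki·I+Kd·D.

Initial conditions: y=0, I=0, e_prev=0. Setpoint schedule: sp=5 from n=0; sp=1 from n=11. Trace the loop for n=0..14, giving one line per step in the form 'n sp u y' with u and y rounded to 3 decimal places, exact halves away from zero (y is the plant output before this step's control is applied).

0 5 8.750 0.000
1 5 -3.984 6.563
2 5 11.128 0.293
3 5 -5.570 8.492
4 5 13.575 0.069
5 5 -8.034 10.216
6 5 16.451 -0.918
7 5 -11.335 11.880
8 5 20.095 -2.561
9 5 -15.571 13.791
10 5 24.802 -4.783
11 1 -27.974 16.210
12 1 34.065 -12.876
13 1 -36.788 19.111
14 1 43.153 -18.036

(exact arithmetic carried between steps; '≈' marks a value shown rounded to 6 d.p. or computed from one; I and e_prev carry over from the previous line; the table rounds u and y to 3 d.p., halves away from zero)
n=0: y=0, sp=5, e=sp−y=5; I=5, D=e−e_prev=5; u=1/2·5+1/2·5+3/4·5=8.75; next y=1/2·0+3/4·8.75=6.5625
n=1: y=6.5625, sp=5, e=sp−y=-1.5625; I=3.4375, D=e−e_prev=-6.5625; u=1/2·(-1.5625)+1/2·3.4375+3/4·(-6.5625)=-3.984375; next y=1/2·6.5625+3/4·(-3.984375)≈0.292969
n=2: y≈0.292969, sp=5, e=sp−y≈4.707031; I≈8.144531, D=e−e_prev≈6.269531; u=1/2·4.707031+1/2·8.144531+3/4·6.269531≈11.127930; next y=1/2·0.292969+3/4·11.127930≈8.492432
n=3: y≈8.492432, sp=5, e=sp−y≈-3.492432; I≈4.652100, D=e−e_prev≈-8.199463; u=1/2·(-3.492432)+1/2·4.652100+3/4·(-8.199463)≈-5.569763; next y=1/2·8.492432+3/4·(-5.569763)≈0.068893
n=4: y≈0.068893, sp=5, e=sp−y≈4.931107; I≈9.583206, D=e−e_prev≈8.423538; u=1/2·4.931107+1/2·9.583206+3/4·8.423538≈13.574810; next y=1/2·0.068893+3/4·13.574810≈10.215554
n=5: y≈10.215554, sp=5, e=sp−y≈-5.215554; I≈4.367652, D=e−e_prev≈-10.146661; u=1/2·(-5.215554)+1/2·4.367652+3/4·(-10.146661)≈-8.033947; next y=1/2·10.215554+3/4·(-8.033947)≈-0.917683
n=6: y≈-0.917683, sp=5, e=sp−y≈5.917683; I≈10.285335, D=e−e_prev≈11.133237; u=1/2·5.917683+1/2·10.285335+3/4·11.133237≈16.451437; next y=1/2·(-0.917683)+3/4·16.451437≈11.879736
n=7: y≈11.879736, sp=5, e=sp−y≈-6.879736; I≈3.405599, D=e−e_prev≈-12.797419; u=1/2·(-6.879736)+1/2·3.405599+3/4·(-12.797419)≈-11.335133; next y=1/2·11.879736+3/4·(-11.335133)≈-2.561482
n=8: y≈-2.561482, sp=5, e=sp−y≈7.561482; I≈10.967080, D=e−e_prev≈14.441218; u=1/2·7.561482+1/2·10.967080+3/4·14.441218≈20.095194; next y=1/2·(-2.561482)+3/4·20.095194≈13.790655
n=9: y≈13.790655, sp=5, e=sp−y≈-8.790655; I≈2.176425, D=e−e_prev≈-16.352137; u=1/2·(-8.790655)+1/2·2.176425+3/4·(-16.352137)≈-15.571217; next y=1/2·13.790655+3/4·(-15.571217)≈-4.783085
n=10: y≈-4.783085, sp=5, e=sp−y≈9.783085; I≈11.959511, D=e−e_prev≈18.573740; u=1/2·9.783085+1/2·11.959511+3/4·18.573740≈24.801603; next y=1/2·(-4.783085)+3/4·24.801603≈16.209660
n=11: y≈16.209660, sp=1, e=sp−y≈-15.209660; I≈-3.250149, D=e−e_prev≈-24.992745; u=1/2·(-15.209660)+1/2·(-3.250149)+3/4·(-24.992745)≈-27.974463; next y=1/2·16.209660+3/4·(-27.974463)≈-12.876018
n=12: y≈-12.876018, sp=1, e=sp−y≈13.876018; I≈10.625869, D=e−e_prev≈29.085678; u=1/2·13.876018+1/2·10.625869+3/4·29.085678≈34.065201; next y=1/2·(-12.876018)+3/4·34.065201≈19.110892
n=13: y≈19.110892, sp=1, e=sp−y≈-18.110892; I≈-7.485023, D=e−e_prev≈-31.986910; u=1/2·(-18.110892)+1/2·(-7.485023)+3/4·(-31.986910)≈-36.788140; next y=1/2·19.110892+3/4·(-36.788140)≈-18.035659
n=14: y≈-18.035659, sp=1, e=sp−y≈19.035659; I≈11.550636, D=e−e_prev≈37.146551; u=1/2·19.035659+1/2·11.550636+3/4·37.146551≈43.153061; next y=1/2·(-18.035659)+3/4·43.153061≈23.346966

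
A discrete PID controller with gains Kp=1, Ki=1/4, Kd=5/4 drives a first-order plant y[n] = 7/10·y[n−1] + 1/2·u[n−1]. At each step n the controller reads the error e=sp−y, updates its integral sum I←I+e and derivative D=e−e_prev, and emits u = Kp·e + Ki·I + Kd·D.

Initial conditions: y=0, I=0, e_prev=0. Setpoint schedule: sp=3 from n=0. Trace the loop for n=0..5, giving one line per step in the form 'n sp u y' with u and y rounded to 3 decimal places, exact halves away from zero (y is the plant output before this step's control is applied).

(exact arithmetic carried between steps; '≈' marks a value shown rounded to 6 d.p. or computed from one; I and e_prev carry over from the previous line; the table rounds u and y to 3 d.p., halves away from zero)
n=0: y=0, sp=3, e=sp−y=3; I=3, D=e−e_prev=3; u=1·3+1/4·3+5/4·3=7.5; next y=7/10·0+1/2·7.5=3.75
n=1: y=3.75, sp=3, e=sp−y=-0.75; I=2.25, D=e−e_prev=-3.75; u=1·(-0.75)+1/4·2.25+5/4·(-3.75)=-4.875; next y=7/10·3.75+1/2·(-4.875)=0.1875
n=2: y=0.1875, sp=3, e=sp−y=2.8125; I=5.0625, D=e−e_prev=3.5625; u=1·2.8125+1/4·5.0625+5/4·3.5625=8.53125; next y=7/10·0.1875+1/2·8.53125=4.396875
n=3: y=4.396875, sp=3, e=sp−y=-1.396875; I=3.665625, D=e−e_prev=-4.209375; u=1·(-1.396875)+1/4·3.665625+5/4·(-4.209375)≈-5.742188; next y=7/10·4.396875+1/2·(-5.742188)≈0.206719
n=4: y≈0.206719, sp=3, e=sp−y≈2.793281; I≈6.458906, D=e−e_prev≈4.190156; u=1·2.793281+1/4·6.458906+5/4·4.190156≈9.645703; next y=7/10·0.206719+1/2·9.645703≈4.967555
n=5: y≈4.967555, sp=3, e=sp−y≈-1.967555; I≈4.491352, D=e−e_prev≈-4.760836; u=1·(-1.967555)+1/4·4.491352+5/4·(-4.760836)≈-6.795762; next y=7/10·4.967555+1/2·(-6.795762)≈0.079407

0 3 7.500 0.000
1 3 -4.875 3.750
2 3 8.531 0.188
3 3 -5.742 4.397
4 3 9.646 0.207
5 3 -6.796 4.968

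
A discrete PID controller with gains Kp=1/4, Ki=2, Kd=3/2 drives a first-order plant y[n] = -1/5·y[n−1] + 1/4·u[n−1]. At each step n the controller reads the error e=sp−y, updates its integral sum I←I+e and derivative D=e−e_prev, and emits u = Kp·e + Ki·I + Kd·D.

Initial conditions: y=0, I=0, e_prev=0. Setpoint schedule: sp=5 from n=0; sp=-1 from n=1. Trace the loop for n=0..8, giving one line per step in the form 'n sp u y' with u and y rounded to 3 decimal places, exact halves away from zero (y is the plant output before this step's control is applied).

0 5 18.750 0.000
1 -1 -18.828 4.688
2 -1 24.573 -5.645
3 -1 -30.074 7.272
4 -1 33.676 -8.973
5 -1 -46.695 10.214
6 -1 49.395 -13.716
7 -1 -69.099 15.092
8 -1 74.624 -20.293

(exact arithmetic carried between steps; '≈' marks a value shown rounded to 6 d.p. or computed from one; I and e_prev carry over from the previous line; the table rounds u and y to 3 d.p., halves away from zero)
n=0: y=0, sp=5, e=sp−y=5; I=5, D=e−e_prev=5; u=1/4·5+2·5+3/2·5=18.75; next y=-1/5·0+1/4·18.75=4.6875
n=1: y=4.6875, sp=-1, e=sp−y=-5.6875; I=-0.6875, D=e−e_prev=-10.6875; u=1/4·(-5.6875)+2·(-0.6875)+3/2·(-10.6875)=-18.828125; next y=-1/5·4.6875+1/4·(-18.828125)≈-5.644531
n=2: y≈-5.644531, sp=-1, e=sp−y≈4.644531; I≈3.957031, D=e−e_prev≈10.332031; u=1/4·4.644531+2·3.957031+3/2·10.332031≈24.573242; next y=-1/5·(-5.644531)+1/4·24.573242≈7.272217
n=3: y≈7.272217, sp=-1, e=sp−y≈-8.272217; I≈-4.315186, D=e−e_prev≈-12.916748; u=1/4·(-8.272217)+2·(-4.315186)+3/2·(-12.916748)≈-30.073547; next y=-1/5·7.272217+1/4·(-30.073547)≈-8.972830
n=4: y≈-8.972830, sp=-1, e=sp−y≈7.972830; I≈3.657645, D=e−e_prev≈16.245047; u=1/4·7.972830+2·3.657645+3/2·16.245047≈33.676067; next y=-1/5·(-8.972830)+1/4·33.676067≈10.213583
n=5: y≈10.213583, sp=-1, e=sp−y≈-11.213583; I≈-7.555938, D=e−e_prev≈-19.186413; u=1/4·(-11.213583)+2·(-7.555938)+3/2·(-19.186413)≈-46.694892; next y=-1/5·10.213583+1/4·(-46.694892)≈-13.716440
n=6: y≈-13.716440, sp=-1, e=sp−y≈12.716440; I≈5.160501, D=e−e_prev≈23.930022; u=1/4·12.716440+2·5.160501+3/2·23.930022≈49.395146; next y=-1/5·(-13.716440)+1/4·49.395146≈15.092074
n=7: y≈15.092074, sp=-1, e=sp−y≈-16.092074; I≈-10.931573, D=e−e_prev≈-28.808514; u=1/4·(-16.092074)+2·(-10.931573)+3/2·(-28.808514)≈-69.098936; next y=-1/5·15.092074+1/4·(-69.098936)≈-20.293149
n=8: y≈-20.293149, sp=-1, e=sp−y≈19.293149; I≈8.361576, D=e−e_prev≈35.385223; u=1/4·19.293149+2·8.361576+3/2·35.385223≈74.624273; next y=-1/5·(-20.293149)+1/4·74.624273≈22.714698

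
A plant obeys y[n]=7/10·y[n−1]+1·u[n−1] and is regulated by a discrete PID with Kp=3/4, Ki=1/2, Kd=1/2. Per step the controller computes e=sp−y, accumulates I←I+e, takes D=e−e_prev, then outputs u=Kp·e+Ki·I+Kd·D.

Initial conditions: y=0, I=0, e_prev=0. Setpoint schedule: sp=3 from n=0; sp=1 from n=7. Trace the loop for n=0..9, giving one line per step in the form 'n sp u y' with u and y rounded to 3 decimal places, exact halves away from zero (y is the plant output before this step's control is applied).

0 3 5.250 0.000
1 3 -3.938 5.250
2 3 7.209 -0.263
3 3 -6.670 7.026
4 3 10.322 -1.752
5 3 -10.674 9.096
6 3 15.157 -4.307
7 1 -20.177 12.142
8 1 25.161 -11.677
9 1 -30.572 16.986

(exact arithmetic carried between steps; '≈' marks a value shown rounded to 6 d.p. or computed from one; I and e_prev carry over from the previous line; the table rounds u and y to 3 d.p., halves away from zero)
n=0: y=0, sp=3, e=sp−y=3; I=3, D=e−e_prev=3; u=3/4·3+1/2·3+1/2·3=5.25; next y=7/10·0+1·5.25=5.25
n=1: y=5.25, sp=3, e=sp−y=-2.25; I=0.75, D=e−e_prev=-5.25; u=3/4·(-2.25)+1/2·0.75+1/2·(-5.25)=-3.9375; next y=7/10·5.25+1·(-3.9375)=-0.2625
n=2: y=-0.2625, sp=3, e=sp−y=3.2625; I=4.0125, D=e−e_prev=5.5125; u=3/4·3.2625+1/2·4.0125+1/2·5.5125=7.209375; next y=7/10·(-0.2625)+1·7.209375=7.025625
n=3: y=7.025625, sp=3, e=sp−y=-4.025625; I=-0.013125, D=e−e_prev=-7.288125; u=3/4·(-4.025625)+1/2·(-0.013125)+1/2·(-7.288125)≈-6.669844; next y=7/10·7.025625+1·(-6.669844)≈-1.751906
n=4: y≈-1.751906, sp=3, e=sp−y≈4.751906; I≈4.738781, D=e−e_prev≈8.777531; u=3/4·4.751906+1/2·4.738781+1/2·8.777531≈10.322086; next y=7/10·(-1.751906)+1·10.322086≈9.095752
n=5: y≈9.095752, sp=3, e=sp−y≈-6.095752; I≈-1.356970, D=e−e_prev≈-10.847658; u=3/4·(-6.095752)+1/2·(-1.356970)+1/2·(-10.847658)≈-10.674128; next y=7/10·9.095752+1·(-10.674128)≈-4.307102
n=6: y≈-4.307102, sp=3, e=sp−y≈7.307102; I≈5.950131, D=e−e_prev≈13.402853; u=3/4·7.307102+1/2·5.950131+1/2·13.402853≈15.156818; next y=7/10·(-4.307102)+1·15.156818≈12.141847
n=7: y≈12.141847, sp=1, e=sp−y≈-11.141847; I≈-5.191716, D=e−e_prev≈-18.448949; u=3/4·(-11.141847)+1/2·(-5.191716)+1/2·(-18.448949)≈-20.176718; next y=7/10·12.141847+1·(-20.176718)≈-11.677425
n=8: y≈-11.677425, sp=1, e=sp−y≈12.677425; I≈7.485709, D=e−e_prev≈23.819272; u=3/4·12.677425+1/2·7.485709+1/2·23.819272≈25.160559; next y=7/10·(-11.677425)+1·25.160559≈16.986362
n=9: y≈16.986362, sp=1, e=sp−y≈-15.986362; I≈-8.500653, D=e−e_prev≈-28.663787; u=3/4·(-15.986362)+1/2·(-8.500653)+1/2·(-28.663787)≈-30.571991; next y=7/10·16.986362+1·(-30.571991)≈-18.681538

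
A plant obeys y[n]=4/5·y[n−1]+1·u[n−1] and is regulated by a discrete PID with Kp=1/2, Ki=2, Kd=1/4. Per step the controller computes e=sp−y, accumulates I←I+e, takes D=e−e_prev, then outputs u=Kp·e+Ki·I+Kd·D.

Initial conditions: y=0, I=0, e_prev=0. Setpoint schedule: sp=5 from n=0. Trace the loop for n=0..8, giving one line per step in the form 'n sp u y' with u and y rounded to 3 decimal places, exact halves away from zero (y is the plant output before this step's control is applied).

(exact arithmetic carried between steps; '≈' marks a value shown rounded to 6 d.p. or computed from one; I and e_prev carry over from the previous line; the table rounds u and y to 3 d.p., halves away from zero)
n=0: y=0, sp=5, e=sp−y=5; I=5, D=e−e_prev=5; u=1/2·5+2·5+1/4·5=13.75; next y=4/5·0+1·13.75=13.75
n=1: y=13.75, sp=5, e=sp−y=-8.75; I=-3.75, D=e−e_prev=-13.75; u=1/2·(-8.75)+2·(-3.75)+1/4·(-13.75)=-15.3125; next y=4/5·13.75+1·(-15.3125)=-4.3125
n=2: y=-4.3125, sp=5, e=sp−y=9.3125; I=5.5625, D=e−e_prev=18.0625; u=1/2·9.3125+2·5.5625+1/4·18.0625=20.296875; next y=4/5·(-4.3125)+1·20.296875=16.846875
n=3: y=16.846875, sp=5, e=sp−y=-11.846875; I=-6.284375, D=e−e_prev=-21.159375; u=1/2·(-11.846875)+2·(-6.284375)+1/4·(-21.159375)≈-23.782031; next y=4/5·16.846875+1·(-23.782031)≈-10.304531
n=4: y≈-10.304531, sp=5, e=sp−y≈15.304531; I≈9.020156, D=e−e_prev≈27.151406; u=1/2·15.304531+2·9.020156+1/4·27.151406≈32.480430; next y=4/5·(-10.304531)+1·32.480430≈24.236805
n=5: y≈24.236805, sp=5, e=sp−y≈-19.236805; I≈-10.216648, D=e−e_prev≈-34.541336; u=1/2·(-19.236805)+2·(-10.216648)+1/4·(-34.541336)≈-38.687033; next y=4/5·24.236805+1·(-38.687033)≈-19.297589
n=6: y≈-19.297589, sp=5, e=sp−y≈24.297589; I≈14.080941, D=e−e_prev≈43.534394; u=1/2·24.297589+2·14.080941+1/4·43.534394≈51.194275; next y=4/5·(-19.297589)+1·51.194275≈35.756204
n=7: y≈35.756204, sp=5, e=sp−y≈-30.756204; I≈-16.675263, D=e−e_prev≈-55.053793; u=1/2·(-30.756204)+2·(-16.675263)+1/4·(-55.053793)≈-62.492076; next y=4/5·35.756204+1·(-62.492076)≈-33.887113
n=8: y≈-33.887113, sp=5, e=sp−y≈38.887113; I≈22.211850, D=e−e_prev≈69.643316; u=1/2·38.887113+2·22.211850+1/4·69.643316≈81.278085; next y=4/5·(-33.887113)+1·81.278085≈54.168395

0 5 13.750 0.000
1 5 -15.313 13.750
2 5 20.297 -4.313
3 5 -23.782 16.847
4 5 32.480 -10.305
5 5 -38.687 24.237
6 5 51.194 -19.298
7 5 -62.492 35.756
8 5 81.278 -33.887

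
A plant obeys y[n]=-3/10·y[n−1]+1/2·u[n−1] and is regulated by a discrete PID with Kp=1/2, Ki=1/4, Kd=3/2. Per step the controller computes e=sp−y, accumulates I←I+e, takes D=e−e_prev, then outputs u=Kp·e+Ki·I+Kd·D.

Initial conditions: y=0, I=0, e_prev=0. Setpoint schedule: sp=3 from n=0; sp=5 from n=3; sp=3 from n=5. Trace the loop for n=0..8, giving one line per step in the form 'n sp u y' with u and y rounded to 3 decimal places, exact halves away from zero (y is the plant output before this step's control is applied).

(exact arithmetic carried between steps; '≈' marks a value shown rounded to 6 d.p. or computed from one; I and e_prev carry over from the previous line; the table rounds u and y to 3 d.p., halves away from zero)
n=0: y=0, sp=3, e=sp−y=3; I=3, D=e−e_prev=3; u=1/2·3+1/4·3+3/2·3=6.75; next y=-3/10·0+1/2·6.75=3.375
n=1: y=3.375, sp=3, e=sp−y=-0.375; I=2.625, D=e−e_prev=-3.375; u=1/2·(-0.375)+1/4·2.625+3/2·(-3.375)=-4.59375; next y=-3/10·3.375+1/2·(-4.59375)=-3.309375
n=2: y=-3.309375, sp=3, e=sp−y=6.309375; I=8.934375, D=e−e_prev=6.684375; u=1/2·6.309375+1/4·8.934375+3/2·6.684375≈15.414844; next y=-3/10·(-3.309375)+1/2·15.414844≈8.700234
n=3: y≈8.700234, sp=5, e=sp−y≈-3.700234; I≈5.234141, D=e−e_prev≈-10.009609; u=1/2·(-3.700234)+1/4·5.234141+3/2·(-10.009609)≈-15.555996; next y=-3/10·8.700234+1/2·(-15.555996)≈-10.388068
n=4: y≈-10.388068, sp=5, e=sp−y≈15.388068; I≈20.622209, D=e−e_prev≈19.088303; u=1/2·15.388068+1/4·20.622209+3/2·19.088303≈41.482041; next y=-3/10·(-10.388068)+1/2·41.482041≈23.857441
n=5: y≈23.857441, sp=3, e=sp−y≈-20.857441; I≈-0.235232, D=e−e_prev≈-36.245509; u=1/2·(-20.857441)+1/4·(-0.235232)+3/2·(-36.245509)≈-64.855792; next y=-3/10·23.857441+1/2·(-64.855792)≈-39.585128
n=6: y≈-39.585128, sp=3, e=sp−y≈42.585128; I≈42.349896, D=e−e_prev≈63.442569; u=1/2·42.585128+1/4·42.349896+3/2·63.442569≈127.043892; next y=-3/10·(-39.585128)+1/2·127.043892≈75.397484
n=7: y≈75.397484, sp=3, e=sp−y≈-72.397484; I≈-30.047588, D=e−e_prev≈-114.982613; u=1/2·(-72.397484)+1/4·(-30.047588)+3/2·(-114.982613)≈-216.184558; next y=-3/10·75.397484+1/2·(-216.184558)≈-130.711524
n=8: y≈-130.711524, sp=3, e=sp−y≈133.711524; I≈103.663936, D=e−e_prev≈206.109009; u=1/2·133.711524+1/4·103.663936+3/2·206.109009≈401.935259; next y=-3/10·(-130.711524)+1/2·401.935259≈240.181087

0 3 6.750 0.000
1 3 -4.594 3.375
2 3 15.415 -3.309
3 5 -15.556 8.700
4 5 41.482 -10.388
5 3 -64.856 23.857
6 3 127.044 -39.585
7 3 -216.185 75.397
8 3 401.935 -130.712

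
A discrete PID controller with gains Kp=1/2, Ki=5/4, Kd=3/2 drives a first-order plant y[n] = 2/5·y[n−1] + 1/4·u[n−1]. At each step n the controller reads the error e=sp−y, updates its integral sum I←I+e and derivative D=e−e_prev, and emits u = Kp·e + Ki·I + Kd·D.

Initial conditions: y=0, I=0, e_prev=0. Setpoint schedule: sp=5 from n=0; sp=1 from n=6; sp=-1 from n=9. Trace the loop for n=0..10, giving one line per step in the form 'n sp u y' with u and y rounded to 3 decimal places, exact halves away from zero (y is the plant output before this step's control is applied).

0 5 16.250 0.000
1 5 1.797 4.063
2 5 15.524 2.074
3 5 7.630 4.711
4 5 14.933 3.792
5 5 10.326 5.250
6 1 1.048 4.682
7 1 9.871 2.135
8 1 0.775 3.322
9 -1 -0.999 1.522
10 -1 -0.071 0.359

(exact arithmetic carried between steps; '≈' marks a value shown rounded to 6 d.p. or computed from one; I and e_prev carry over from the previous line; the table rounds u and y to 3 d.p., halves away from zero)
n=0: y=0, sp=5, e=sp−y=5; I=5, D=e−e_prev=5; u=1/2·5+5/4·5+3/2·5=16.25; next y=2/5·0+1/4·16.25=4.0625
n=1: y=4.0625, sp=5, e=sp−y=0.9375; I=5.9375, D=e−e_prev=-4.0625; u=1/2·0.9375+5/4·5.9375+3/2·(-4.0625)=1.796875; next y=2/5·4.0625+1/4·1.796875≈2.074219
n=2: y≈2.074219, sp=5, e=sp−y≈2.925781; I≈8.863281, D=e−e_prev≈1.988281; u=1/2·2.925781+5/4·8.863281+3/2·1.988281≈15.524414; next y=2/5·2.074219+1/4·15.524414≈4.710791
n=3: y≈4.710791, sp=5, e=sp−y≈0.289209; I≈9.152490, D=e−e_prev≈-2.636572; u=1/2·0.289209+5/4·9.152490+3/2·(-2.636572)≈7.630359; next y=2/5·4.710791+1/4·7.630359≈3.791906
n=4: y≈3.791906, sp=5, e=sp−y≈1.208094; I≈10.360584, D=e−e_prev≈0.918885; u=1/2·1.208094+5/4·10.360584+3/2·0.918885≈14.933104; next y=2/5·3.791906+1/4·14.933104≈5.250039
n=5: y≈5.250039, sp=5, e=sp−y≈-0.250039; I≈10.110546, D=e−e_prev≈-1.458132; u=1/2·(-0.250039)+5/4·10.110546+3/2·(-1.458132)≈10.325964; next y=2/5·5.250039+1/4·10.325964≈4.681506
n=6: y≈4.681506, sp=1, e=sp−y≈-3.681506; I≈6.429039, D=e−e_prev≈-3.431468; u=1/2·(-3.681506)+5/4·6.429039+3/2·(-3.431468)≈1.048344; next y=2/5·4.681506+1/4·1.048344≈2.134689
n=7: y≈2.134689, sp=1, e=sp−y≈-1.134689; I≈5.294351, D=e−e_prev≈2.546818; u=1/2·(-1.134689)+5/4·5.294351+3/2·2.546818≈9.870821; next y=2/5·2.134689+1/4·9.870821≈3.321581
n=8: y≈3.321581, sp=1, e=sp−y≈-2.321581; I≈2.972770, D=e−e_prev≈-1.186892; u=1/2·(-2.321581)+5/4·2.972770+3/2·(-1.186892)≈0.774834; next y=2/5·3.321581+1/4·0.774834≈1.522341
n=9: y≈1.522341, sp=-1, e=sp−y≈-2.522341; I≈0.450429, D=e−e_prev≈-0.200760; u=1/2·(-2.522341)+5/4·0.450429+3/2·(-0.200760)≈-0.999274; next y=2/5·1.522341+1/4·(-0.999274)≈0.359118
n=10: y≈0.359118, sp=-1, e=sp−y≈-1.359118; I≈-0.908689, D=e−e_prev≈1.163223; u=1/2·(-1.359118)+5/4·(-0.908689)+3/2·1.163223≈-0.070585; next y=2/5·0.359118+1/4·(-0.070585)≈0.126001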